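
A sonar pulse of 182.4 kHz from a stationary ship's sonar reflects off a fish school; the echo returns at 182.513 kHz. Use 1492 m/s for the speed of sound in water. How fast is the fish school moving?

Double Doppler shift off a moving reflector: f₂ = f₀ · (v + u)/(v − u) (u > 0 toward emitter).
Rearranging, u = v · (f₂ − f₀)/(f₂ + f₀) = 1492 × 0.113/364.913 ≈ 0.46 m/s.
So the fish school is moving at 0.46 m/s toward the emitter.

0.46 m/s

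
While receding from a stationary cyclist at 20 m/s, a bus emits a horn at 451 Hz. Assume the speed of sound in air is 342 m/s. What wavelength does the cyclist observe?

Moving source, stationary observer: f' = f · v/(v + v_s) since the source is receding.
f' = 451 × 342/(342 + 20) ≈ 426 Hz.
λ' = v/f' = 342/426.083 ≈ 80.3 cm.

80.3 cm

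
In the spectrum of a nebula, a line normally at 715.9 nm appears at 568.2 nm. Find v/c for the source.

0.227

λ'/λ₀ = 0.7937 < 1 (blueshift), so the source is approaching.
λ'/λ₀ = √((1 − β)/(1 + β)) for an approaching source ⇒ β = (1 − r²)/(1 + r²) with r = λ'/λ₀.
β = (1 − 0.6299)/(1 + 0.6299) ≈ 0.227.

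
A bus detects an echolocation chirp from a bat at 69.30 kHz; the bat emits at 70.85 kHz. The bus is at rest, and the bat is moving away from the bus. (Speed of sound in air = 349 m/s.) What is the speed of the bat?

f' = f · v/(v + v_s) ⇒ v_s = v · |1 − f/f'|.
v_s = 349 × |1 − 70.85/69.30| = 349 × 0.02237 ≈ 7.8 m/s.

7.8 m/s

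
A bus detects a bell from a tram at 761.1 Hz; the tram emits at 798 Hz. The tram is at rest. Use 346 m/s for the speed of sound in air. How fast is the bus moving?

f' < f, so the bus is receding.
f' = f · (v − v_o)/v ⇒ v_o = v · |f'/f − 1|.
v_o = 346 × |761.1/798 − 1| = 346 × 0.04624 ≈ 16.0 m/s.

16.0 m/s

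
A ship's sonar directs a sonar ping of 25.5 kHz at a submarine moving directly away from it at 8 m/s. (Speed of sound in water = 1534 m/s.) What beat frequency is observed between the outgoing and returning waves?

265 Hz

The submarine first receives the wave as a moving observer: f₁ = f₀ · (v − u)/v = 25.5 × (1534 − 8)/1534 ≈ 25.367 kHz.
The reflection then acts as a moving source: f₂ = f₁ · v/(v + u) ≈ 25.235 kHz.
Equivalently f₂ = f₀ · (v − u)/(v + u).
Beat frequency (with f₀ = 25500 Hz): |f₂ − f₀| = 2u·f₀/(v + u) = 2 × 8 × 25500/1542 ≈ 265 Hz.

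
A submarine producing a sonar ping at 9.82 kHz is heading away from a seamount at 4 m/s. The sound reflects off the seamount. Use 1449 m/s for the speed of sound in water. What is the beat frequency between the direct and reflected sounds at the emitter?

54.1 Hz

The seamount receives the sound from a moving source: f₁ = f₀ · v/(v + v_e) = 9.82 × 1449/1453 ≈ 9.7930 kHz.
On the return leg the submarine is a moving observer: f₂ = f₁ · (v − v_e)/v = 9.7930 × 1445/1449 ≈ 9.7659 kHz.
Beat against the emitted tone (with f₀ = 9820 Hz): |f₂ − f₀| = 2v_e·f₀/(v + v_e) = 2 × 4 × 9820/1453 ≈ 54.1 Hz.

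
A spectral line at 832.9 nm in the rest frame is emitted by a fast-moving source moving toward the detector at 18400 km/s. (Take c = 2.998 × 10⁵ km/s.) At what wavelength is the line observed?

783.3 nm

β = v/c = 18400/299800 = 0.0614.
Relativistic Doppler for wavelength: λ' = λ₀ · √((1 − β)/(1 + β)).
λ' = 832.9 × √(0.9386/1.0614) = 832.9 × 0.94040 ≈ 783.3 nm.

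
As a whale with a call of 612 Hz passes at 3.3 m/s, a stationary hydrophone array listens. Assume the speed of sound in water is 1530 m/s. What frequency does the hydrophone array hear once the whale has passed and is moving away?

611 Hz

Receding: f₂ = f · v/(v + v_s) = 612 × 1530/1533.3 ≈ 611 Hz.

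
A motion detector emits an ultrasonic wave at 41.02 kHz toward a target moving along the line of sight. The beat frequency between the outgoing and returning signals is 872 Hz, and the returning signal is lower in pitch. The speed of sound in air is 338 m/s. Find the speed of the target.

3.6 m/s

Double Doppler shift off a moving reflector: f₂ = f₀ · (v + u)/(v − u) (u > 0 toward emitter).
Returning signal is lower, so f₂ = f₀ − Δf = 41020 − 872 = 40148 Hz.
Rearranging, u = v · (f₂ − f₀)/(f₂ + f₀) = 338 × -872/81168 ≈ -3.6 m/s.
So the target is moving at 3.6 m/s away from the emitter.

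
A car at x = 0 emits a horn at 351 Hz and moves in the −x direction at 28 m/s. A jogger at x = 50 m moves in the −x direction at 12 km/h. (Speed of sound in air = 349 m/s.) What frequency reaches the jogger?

12 km/h = 3.333 m/s.
The observer lies on the +x side, so the source is heading away from the observer and the observer is heading toward the source.
With source receding and observer approaching, f' = f · (v + v_o)/(v + v_s).
f' = 351 × (349 + 3.333)/(349 + 28) = 351 × 352.33/377 ≈ 328 Hz.

328 Hz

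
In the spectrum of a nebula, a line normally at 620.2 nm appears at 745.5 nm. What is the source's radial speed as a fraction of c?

0.182c

λ'/λ₀ = 1.2020 > 1 (redshift), so the source is receding.
λ'/λ₀ = √((1 + β)/(1 − β)) for a receding source ⇒ β = (r² − 1)/(r² + 1) with r = λ'/λ₀.
β = (1.4449 − 1)/(1.4449 + 1) ≈ 0.182.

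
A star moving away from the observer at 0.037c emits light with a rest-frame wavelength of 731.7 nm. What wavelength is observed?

759.3 nm

Relativistic Doppler for wavelength: λ' = λ₀ · √((1 + β)/(1 − β)).
λ' = 731.7 × √(1.0370/0.9630) = 731.7 × 1.03771 ≈ 759.3 nm.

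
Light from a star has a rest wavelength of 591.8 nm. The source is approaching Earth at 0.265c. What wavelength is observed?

Relativistic Doppler for wavelength: λ' = λ₀ · √((1 − β)/(1 + β)).
λ' = 591.8 × √(0.7350/1.2650) = 591.8 × 0.76225 ≈ 451.1 nm.

451.1 nm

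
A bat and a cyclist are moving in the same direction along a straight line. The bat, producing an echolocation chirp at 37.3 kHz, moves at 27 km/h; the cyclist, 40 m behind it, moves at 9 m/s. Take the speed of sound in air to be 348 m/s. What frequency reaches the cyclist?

27 km/h = 7.5 m/s.
The cyclist is behind, so the bat is moving away from it while the cyclist is moving toward the bat.
General Doppler shift: f' = f · (v + v_o)/(v + v_s).
f' = 37.3 × (348 + 9)/(348 + 7.5) = 37.3 × 357/355.5 ≈ 37.5 kHz.

37.5 kHz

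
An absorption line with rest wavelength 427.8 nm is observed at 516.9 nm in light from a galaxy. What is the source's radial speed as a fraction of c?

0.187

λ'/λ₀ = 1.2083 > 1 (redshift), so the source is receding.
λ'/λ₀ = √((1 + β)/(1 − β)) for a receding source ⇒ β = (r² − 1)/(r² + 1) with r = λ'/λ₀.
β = (1.4599 − 1)/(1.4599 + 1) ≈ 0.187.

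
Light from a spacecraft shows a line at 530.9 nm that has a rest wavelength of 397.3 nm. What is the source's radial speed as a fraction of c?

λ'/λ₀ = 1.3363 > 1 (redshift), so the source is receding.
λ'/λ₀ = √((1 + β)/(1 − β)) for a receding source ⇒ β = (r² − 1)/(r² + 1) with r = λ'/λ₀.
β = (1.7856 − 1)/(1.7856 + 1) ≈ 0.282.

0.282c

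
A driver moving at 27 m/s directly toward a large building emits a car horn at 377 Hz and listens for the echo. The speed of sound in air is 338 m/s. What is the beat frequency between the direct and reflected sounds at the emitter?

65 Hz

The large building receives the sound from a moving source: f₁ = f₀ · v/(v − v_e) = 377 × 338/311 ≈ 409.7 Hz.
On the return leg the driver is a moving observer: f₂ = f₁ · (v + v_e)/v = 409.7 × 365/338 ≈ 442.5 Hz.
Beat against the emitted tone: |f₂ − f₀| = 2v_e·f₀/(v − v_e) = 2 × 27 × 377/311 ≈ 65 Hz.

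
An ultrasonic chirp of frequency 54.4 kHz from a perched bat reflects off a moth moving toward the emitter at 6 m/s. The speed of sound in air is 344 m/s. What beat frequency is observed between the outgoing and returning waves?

1931 Hz

At the moth (a moving observer), f₁ = f₀ · (v + u)/v = 54.4 × 350/344 ≈ 55.349 kHz.
On reflection it acts as a source moving toward the stationary detector: f₂ = f₁ · v/(v − u) = 55.349 × 344/338 ≈ 56.331 kHz.
Beat frequency (with f₀ = 54400 Hz): |f₂ − f₀| = 2u·f₀/(v − u) = 2 × 6 × 54400/338 ≈ 1931 Hz.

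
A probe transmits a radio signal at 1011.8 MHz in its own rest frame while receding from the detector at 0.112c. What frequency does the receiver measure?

904.2 MHz

Relativistic Doppler for frequency: f' = f₀ · √((1 − β)/(1 + β)).
f' = 1011.8 × √(0.8880/1.1120) = 1011.8 × 0.89362 ≈ 904.2 MHz.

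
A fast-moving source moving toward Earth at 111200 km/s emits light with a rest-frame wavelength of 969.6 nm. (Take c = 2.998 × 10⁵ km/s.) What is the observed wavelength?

656.8 nm

β = v/c = 111200/299800 = 0.3709.
Relativistic Doppler for wavelength: λ' = λ₀ · √((1 − β)/(1 + β)).
λ' = 969.6 × √(0.6291/1.3709) = 969.6 × 0.67741 ≈ 656.8 nm.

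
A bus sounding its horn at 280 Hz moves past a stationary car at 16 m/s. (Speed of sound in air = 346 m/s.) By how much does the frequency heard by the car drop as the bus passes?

26.0 Hz

Approaching: f₁ = f · v/(v − v_s) = 280 × 346/330 ≈ 293.6 Hz.
Receding: f₂ = f · v/(v + v_s) = 280 × 346/362 ≈ 267.6 Hz.
Drop: f₁ − f₂ = 2f·v·v_s/(v² − v_s²) = 2 × 280 × 346 × 16/(346² − 16²) ≈ 26.0 Hz.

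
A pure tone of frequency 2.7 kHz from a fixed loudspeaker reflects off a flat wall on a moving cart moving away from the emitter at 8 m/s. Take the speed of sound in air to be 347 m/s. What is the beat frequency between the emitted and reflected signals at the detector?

122 Hz

At the flat wall on a moving cart (a moving observer), f₁ = f₀ · (v − u)/v = 2.7 × 339/347 ≈ 2.6378 kHz.
On reflection it acts as a source moving away from the stationary detector: f₂ = f₁ · v/(v + u) = 2.6378 × 347/355 ≈ 2.5783 kHz.
Beat frequency (with f₀ = 2700 Hz): |f₂ − f₀| = 2u·f₀/(v + u) = 2 × 8 × 2700/355 ≈ 122 Hz.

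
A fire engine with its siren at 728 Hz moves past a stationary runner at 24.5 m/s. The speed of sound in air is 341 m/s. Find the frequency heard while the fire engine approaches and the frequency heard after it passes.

Approaching: f₁ = f · v/(v − v_s) = 728 × 341/316.5 ≈ 784 Hz.
Receding: f₂ = f · v/(v + v_s) = 728 × 341/365.5 ≈ 679 Hz.

784 Hz approaching; 679 Hz receding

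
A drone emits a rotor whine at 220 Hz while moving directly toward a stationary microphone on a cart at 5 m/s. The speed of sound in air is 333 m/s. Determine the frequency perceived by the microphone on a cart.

223 Hz

Moving source, stationary observer: f' = f · v/(v − v_s) since the source is approaching.
f' = 220 × 333/(333 − 5) = 220 × 333/328 ≈ 223 Hz.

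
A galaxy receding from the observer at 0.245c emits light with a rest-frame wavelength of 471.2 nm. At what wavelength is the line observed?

605.1 nm

Relativistic Doppler for wavelength: λ' = λ₀ · √((1 + β)/(1 − β)).
λ' = 471.2 × √(1.2450/0.7550) = 471.2 × 1.28414 ≈ 605.1 nm.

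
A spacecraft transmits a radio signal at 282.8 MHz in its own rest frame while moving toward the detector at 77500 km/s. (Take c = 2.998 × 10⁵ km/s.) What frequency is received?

β = v/c = 77500/299800 = 0.2585.
Relativistic Doppler for frequency: f' = f₀ · √((1 + β)/(1 − β)).
f' = 282.8 × √(1.2585/0.7415) = 282.8 × 1.30279 ≈ 368.4 MHz.

368.4 MHz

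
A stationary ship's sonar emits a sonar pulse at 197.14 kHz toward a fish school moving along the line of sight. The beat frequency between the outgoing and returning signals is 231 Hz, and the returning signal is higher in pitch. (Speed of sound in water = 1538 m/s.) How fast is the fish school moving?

Double Doppler shift off a moving reflector: f₂ = f₀ · (v + u)/(v − u) (u > 0 toward emitter).
Returning signal is higher, so f₂ = f₀ + Δf = 197140 + 231 = 197371 Hz.
Rearranging, u = v · (f₂ − f₀)/(f₂ + f₀) = 1538 × 231/394511 ≈ 0.90 m/s.
So the fish school is moving at 0.90 m/s toward the emitter.

0.90 m/s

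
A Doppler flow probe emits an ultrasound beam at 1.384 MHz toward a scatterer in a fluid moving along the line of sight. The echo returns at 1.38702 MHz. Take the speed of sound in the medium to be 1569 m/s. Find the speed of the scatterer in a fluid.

1.71 m/s

Double Doppler shift off a moving reflector: f₂ = f₀ · (v + u)/(v − u) (u > 0 toward emitter).
Rearranging, u = v · (f₂ − f₀)/(f₂ + f₀) = 1569 × 0.00302/2.77102 ≈ 1.71 m/s.
So the scatterer in a fluid is moving at 1.71 m/s toward the emitter.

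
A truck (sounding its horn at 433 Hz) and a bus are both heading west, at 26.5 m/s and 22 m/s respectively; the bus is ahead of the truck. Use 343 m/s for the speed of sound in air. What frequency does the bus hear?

439 Hz

The bus is ahead, so the truck is moving toward it while the bus is moving away from the truck.
General Doppler shift: f' = f · (v − v_o)/(v − v_s).
f' = 433 × (343 − 22)/(343 − 26.5) = 433 × 321/316.5 ≈ 439 Hz.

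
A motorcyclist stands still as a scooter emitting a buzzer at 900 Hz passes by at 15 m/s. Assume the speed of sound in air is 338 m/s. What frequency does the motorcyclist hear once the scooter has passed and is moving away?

Receding: f₂ = f · v/(v + v_s) = 900 × 338/353 ≈ 862 Hz.

862 Hz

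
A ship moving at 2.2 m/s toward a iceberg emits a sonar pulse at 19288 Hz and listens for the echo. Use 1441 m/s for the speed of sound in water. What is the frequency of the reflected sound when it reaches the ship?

19347 Hz

The iceberg receives the sound from a moving source: f₁ = f₀ · v/(v − v_e) = 19288 × 1441/1438.8 ≈ 19317 Hz.
On the return leg the ship is a moving observer: f₂ = f₁ · (v + v_e)/v = 19317 × 1443.2/1441 ≈ 19347 Hz.
Equivalently f₂ = f₀ · (v + v_e)/(v − v_e).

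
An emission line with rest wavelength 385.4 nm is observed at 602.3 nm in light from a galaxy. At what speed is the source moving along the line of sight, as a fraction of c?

0.419

λ'/λ₀ = 1.5628 > 1 (redshift), so the source is receding.
λ'/λ₀ = √((1 + β)/(1 − β)) for a receding source ⇒ β = (r² − 1)/(r² + 1) with r = λ'/λ₀.
β = (2.4423 − 1)/(2.4423 + 1) ≈ 0.419.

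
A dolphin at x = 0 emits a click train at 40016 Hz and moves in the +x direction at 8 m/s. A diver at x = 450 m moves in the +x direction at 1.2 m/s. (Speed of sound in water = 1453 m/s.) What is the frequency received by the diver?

40204 Hz

The observer lies on the +x side, so the source is heading toward the observer and the observer is heading away from the source.
Both move, so f' = f · (v − v_o)/(v − v_s).
f' = 40016 × (1453 − 1.2)/(1453 − 8) = 40016 × 1451.8/1445 ≈ 40204 Hz.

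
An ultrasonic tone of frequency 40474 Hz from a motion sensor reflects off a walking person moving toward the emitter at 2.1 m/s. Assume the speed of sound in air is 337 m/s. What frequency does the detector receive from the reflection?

At the walking person (a moving observer), f₁ = f₀ · (v + u)/v = 40474 × 339.1/337 ≈ 40726 Hz.
The reflection then acts as a moving source: f₂ = f₁ · v/(v − u) ≈ 40982 Hz.
Equivalently f₂ = f₀ · (v + u)/(v − u).

40982 Hz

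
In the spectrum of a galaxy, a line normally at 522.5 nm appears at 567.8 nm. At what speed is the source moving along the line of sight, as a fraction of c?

0.083c

λ'/λ₀ = 1.0867 > 1 (redshift), so the source is receding.
λ'/λ₀ = √((1 + β)/(1 − β)) for a receding source ⇒ β = (r² − 1)/(r² + 1) with r = λ'/λ₀.
β = (1.1809 − 1)/(1.1809 + 1) ≈ 0.083.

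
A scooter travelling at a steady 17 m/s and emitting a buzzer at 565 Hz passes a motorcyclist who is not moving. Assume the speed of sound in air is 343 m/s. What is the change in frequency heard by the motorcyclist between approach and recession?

Approaching: f₁ = f · v/(v − v_s) = 565 × 343/326 ≈ 594.5 Hz.
Receding: f₂ = f · v/(v + v_s) = 565 × 343/360 ≈ 538.3 Hz.
Drop: f₁ − f₂ = 2f·v·v_s/(v² − v_s²) = 2 × 565 × 343 × 17/(343² − 17²) ≈ 56.1 Hz.

56.1 Hz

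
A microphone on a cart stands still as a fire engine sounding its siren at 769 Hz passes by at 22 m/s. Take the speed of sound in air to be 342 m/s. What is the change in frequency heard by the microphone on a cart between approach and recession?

Approaching: f₁ = f · v/(v − v_s) = 769 × 342/320 ≈ 821.9 Hz.
Receding: f₂ = f · v/(v + v_s) = 769 × 342/364 ≈ 722.5 Hz.
Drop: f₁ − f₂ = 2f·v·v_s/(v² − v_s²) = 2 × 769 × 342 × 22/(342² − 22²) ≈ 99.3 Hz.

99.3 Hz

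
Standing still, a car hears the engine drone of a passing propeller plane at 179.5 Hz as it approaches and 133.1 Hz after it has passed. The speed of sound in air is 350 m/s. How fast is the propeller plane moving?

f₁/f₂ = (v + v_s)/(v − v_s), so v_s = v · (f₁ − f₂)/(f₁ + f₂).
v_s = 350 × (179.5 − 133.1)/(179.5 + 133.1) = 350 × 46.4/312.6 ≈ 52 m/s.

52 m/s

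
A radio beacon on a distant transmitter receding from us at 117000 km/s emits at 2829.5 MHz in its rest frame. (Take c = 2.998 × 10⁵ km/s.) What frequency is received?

1873.8 MHz

β = v/c = 117000/299800 = 0.3903.
Relativistic Doppler for frequency: f' = f₀ · √((1 − β)/(1 + β)).
f' = 2829.5 × √(0.6097/1.3903) = 2829.5 × 0.66225 ≈ 1873.8 MHz.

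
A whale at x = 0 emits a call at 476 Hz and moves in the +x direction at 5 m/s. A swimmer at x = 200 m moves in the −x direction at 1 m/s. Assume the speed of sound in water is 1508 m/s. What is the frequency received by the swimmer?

The observer lies on the +x side, so the source is heading toward the observer and the observer is heading toward the source.
Both move, so f' = f · (v + v_o)/(v − v_s).
f' = 476 × (1508 + 1)/(1508 − 5) = 476 × 1509/1503 ≈ 478 Hz.

478 Hz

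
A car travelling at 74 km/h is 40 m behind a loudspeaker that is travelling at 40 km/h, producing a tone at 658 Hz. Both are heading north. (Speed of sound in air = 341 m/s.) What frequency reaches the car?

676 Hz

40 km/h = 11.11 m/s; 74 km/h = 20.56 m/s.
The car is behind, so the loudspeaker is moving away from it while the car is moving toward the loudspeaker.
Both move, so f' = f · (v + v_o)/(v + v_s).
f' = 658 × (341 + 20.56)/(341 + 11.11) = 658 × 361.56/352.11 ≈ 676 Hz.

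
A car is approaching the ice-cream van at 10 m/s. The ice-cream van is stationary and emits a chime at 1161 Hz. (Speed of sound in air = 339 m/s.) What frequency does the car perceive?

1195 Hz

Only the observer moves, toward the source, so f' = f · (v + v_o)/v.
f' = 1161 × (339 + 10)/339 = 1161 × 349/339 ≈ 1195 Hz.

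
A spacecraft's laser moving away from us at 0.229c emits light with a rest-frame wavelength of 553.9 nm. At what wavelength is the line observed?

Relativistic Doppler for wavelength: λ' = λ₀ · √((1 + β)/(1 − β)).
λ' = 553.9 × √(1.2290/0.7710) = 553.9 × 1.26255 ≈ 699.3 nm.

699.3 nm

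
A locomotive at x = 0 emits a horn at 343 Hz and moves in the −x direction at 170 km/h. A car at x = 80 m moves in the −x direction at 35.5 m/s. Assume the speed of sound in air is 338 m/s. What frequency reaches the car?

170 km/h = 47.22 m/s.
The observer lies on the +x side, so the source is heading away from the observer and the observer is heading toward the source.
General Doppler shift: f' = f · (v + v_o)/(v + v_s).
f' = 343 × (338 + 35.5)/(338 + 47.22) = 343 × 373.5/385.22 ≈ 333 Hz.

333 Hz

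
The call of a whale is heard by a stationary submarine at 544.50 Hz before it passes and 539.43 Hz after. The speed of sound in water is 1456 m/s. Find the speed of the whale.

f₁/f₂ = (v + v_s)/(v − v_s), so v_s = v · (f₁ − f₂)/(f₁ + f₂).
v_s = 1456 × (544.50 − 539.43)/(544.50 + 539.43) = 1456 × 5.07/1083.93 ≈ 6.8 m/s.

6.8 m/s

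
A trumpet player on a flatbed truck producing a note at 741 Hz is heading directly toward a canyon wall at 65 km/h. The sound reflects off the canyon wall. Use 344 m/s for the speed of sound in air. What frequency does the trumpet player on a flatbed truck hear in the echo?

823 Hz

65 km/h = 18.06 m/s.
The canyon wall receives the sound from a moving source: f₁ = f₀ · v/(v − v_e) = 741 × 344/325.94 ≈ 782 Hz.
On the return leg the trumpet player on a flatbed truck is a moving observer: f₂ = f₁ · (v + v_e)/v = 782 × 362.06/344 ≈ 823 Hz.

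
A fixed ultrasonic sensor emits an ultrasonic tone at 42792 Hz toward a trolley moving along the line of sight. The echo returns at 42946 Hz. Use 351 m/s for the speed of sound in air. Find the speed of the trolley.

0.63 m/s

Double Doppler shift off a moving reflector: f₂ = f₀ · (v + u)/(v − u) (u > 0 toward emitter).
Rearranging, u = v · (f₂ − f₀)/(f₂ + f₀) = 351 × 154/85738 ≈ 0.63 m/s.
So the trolley is moving at 0.63 m/s toward the emitter.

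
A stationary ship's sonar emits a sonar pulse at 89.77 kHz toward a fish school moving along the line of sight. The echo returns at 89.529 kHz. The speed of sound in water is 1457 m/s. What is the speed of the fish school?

1.96 m/s

Double Doppler shift off a moving reflector: f₂ = f₀ · (v + u)/(v − u) (u > 0 toward emitter).
Rearranging, u = v · (f₂ − f₀)/(f₂ + f₀) = 1457 × -0.241/179.299 ≈ -1.96 m/s.
So the fish school is moving at 1.96 m/s away from the emitter.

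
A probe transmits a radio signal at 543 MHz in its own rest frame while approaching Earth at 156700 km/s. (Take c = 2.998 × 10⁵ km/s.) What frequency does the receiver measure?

β = v/c = 156700/299800 = 0.5227.
Relativistic Doppler for frequency: f' = f₀ · √((1 + β)/(1 − β)).
f' = 543 × √(1.5227/0.4773) = 543 × 1.78608 ≈ 969.8 MHz.

969.8 MHz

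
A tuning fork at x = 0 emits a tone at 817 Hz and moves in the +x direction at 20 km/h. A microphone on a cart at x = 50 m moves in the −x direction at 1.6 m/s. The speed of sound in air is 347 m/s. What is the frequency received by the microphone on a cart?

20 km/h = 5.556 m/s.
The observer lies on the +x side, so the source is heading toward the observer and the observer is heading toward the source.
Both move, so f' = f · (v + v_o)/(v − v_s).
f' = 817 × (347 + 1.6)/(347 − 5.556) = 817 × 348.6/341.44 ≈ 834 Hz.

834 Hz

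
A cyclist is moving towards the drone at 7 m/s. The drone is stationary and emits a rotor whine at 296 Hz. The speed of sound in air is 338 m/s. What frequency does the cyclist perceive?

Only the observer moves, toward the source, so f' = f · (v + v_o)/v.
f' = 296 × (338 + 7)/338 = 296 × 345/338 ≈ 302 Hz.

302 Hz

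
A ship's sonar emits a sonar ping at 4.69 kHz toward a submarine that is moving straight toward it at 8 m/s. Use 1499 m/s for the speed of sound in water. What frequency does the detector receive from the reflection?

4.74 kHz

The submarine first receives the wave as a moving observer: f₁ = f₀ · (v + u)/v = 4.69 × (1499 + 8)/1499 ≈ 4.72 kHz.
On reflection it acts as a source moving toward the stationary detector: f₂ = f₁ · v/(v − u) = 4.72 × 1499/1491 ≈ 4.74 kHz.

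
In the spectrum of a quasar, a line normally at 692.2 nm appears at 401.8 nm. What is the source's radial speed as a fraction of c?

0.496

λ'/λ₀ = 0.5805 < 1 (blueshift), so the source is approaching.
λ'/λ₀ = √((1 − β)/(1 + β)) for an approaching source ⇒ β = (1 − r²)/(1 + r²) with r = λ'/λ₀.
β = (1 − 0.3369)/(1 + 0.3369) ≈ 0.496.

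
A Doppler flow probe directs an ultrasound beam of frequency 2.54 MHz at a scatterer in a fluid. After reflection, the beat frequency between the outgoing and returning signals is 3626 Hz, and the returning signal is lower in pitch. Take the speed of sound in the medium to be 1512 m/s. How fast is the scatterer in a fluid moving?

Double Doppler shift off a moving reflector: f₂ = f₀ · (v + u)/(v − u) (u > 0 toward emitter).
Returning signal is lower, so f₂ = f₀ − Δf = 2540000 − 3626 = 2536374 Hz.
Rearranging, u = v · (f₂ − f₀)/(f₂ + f₀) = 1512 × -3626/5076374 ≈ -1.08 m/s.
So the scatterer in a fluid is moving at 1.08 m/s away from the emitter.

1.08 m/s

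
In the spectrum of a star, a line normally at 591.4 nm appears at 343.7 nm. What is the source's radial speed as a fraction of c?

0.495

λ'/λ₀ = 0.5812 < 1 (blueshift), so the source is approaching.
λ'/λ₀ = √((1 − β)/(1 + β)) for an approaching source ⇒ β = (1 − r²)/(1 + r²) with r = λ'/λ₀.
β = (1 − 0.3378)/(1 + 0.3378) ≈ 0.495.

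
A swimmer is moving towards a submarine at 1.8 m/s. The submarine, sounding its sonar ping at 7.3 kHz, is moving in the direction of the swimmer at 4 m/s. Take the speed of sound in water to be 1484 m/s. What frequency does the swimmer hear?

Both move, so f' = f · (v + v_o)/(v − v_s).
f' = 7.3 × (1484 + 1.8)/(1484 − 4) = 7.3 × 1485.8/1480 ≈ 7.33 kHz.

7.33 kHz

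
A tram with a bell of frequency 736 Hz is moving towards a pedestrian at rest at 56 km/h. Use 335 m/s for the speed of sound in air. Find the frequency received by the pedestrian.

56 km/h = 15.56 m/s.
Moving source, stationary observer: f' = f · v/(v − v_s) since the source is approaching.
f' = 736 × 335/(335 − 15.56) = 736 × 335/319.4 ≈ 772 Hz.

772 Hz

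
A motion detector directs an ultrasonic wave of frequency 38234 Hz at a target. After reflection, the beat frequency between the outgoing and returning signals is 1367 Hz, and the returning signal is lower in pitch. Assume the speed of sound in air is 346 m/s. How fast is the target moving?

6.3 m/s

Double Doppler shift off a moving reflector: f₂ = f₀ · (v + u)/(v − u) (u > 0 toward emitter).
Returning signal is lower, so f₂ = f₀ − Δf = 38234 − 1367 = 36867 Hz.
Rearranging, u = v · (f₂ − f₀)/(f₂ + f₀) = 346 × -1367/75101 ≈ -6.3 m/s.
So the target is moving at 6.3 m/s away from the emitter.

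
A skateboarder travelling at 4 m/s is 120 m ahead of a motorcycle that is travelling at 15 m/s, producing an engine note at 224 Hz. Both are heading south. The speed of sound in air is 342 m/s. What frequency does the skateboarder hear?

The skateboarder is ahead, so the motorcycle is moving toward it while the skateboarder is moving away from the motorcycle.
General Doppler shift: f' = f · (v − v_o)/(v − v_s).
f' = 224 × (342 − 4)/(342 − 15) = 224 × 338/327 ≈ 232 Hz.

232 Hz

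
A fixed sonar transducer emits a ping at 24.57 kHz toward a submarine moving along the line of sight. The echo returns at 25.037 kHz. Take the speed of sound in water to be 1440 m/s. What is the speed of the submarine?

13.6 m/s

Double Doppler shift off a moving reflector: f₂ = f₀ · (v + u)/(v − u) (u > 0 toward emitter).
Rearranging, u = v · (f₂ − f₀)/(f₂ + f₀) = 1440 × 0.467/49.607 ≈ 13.6 m/s.
So the submarine is moving at 13.6 m/s toward the emitter.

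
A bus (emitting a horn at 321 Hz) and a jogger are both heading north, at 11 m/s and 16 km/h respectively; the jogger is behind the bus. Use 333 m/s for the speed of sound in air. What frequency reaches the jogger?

16 km/h = 4.444 m/s.
The jogger is behind, so the bus is moving away from it while the jogger is moving toward the bus.
With source receding and observer approaching, f' = f · (v + v_o)/(v + v_s).
f' = 321 × (333 + 4.444)/(333 + 11) = 321 × 337.44/344 ≈ 315 Hz.

315 Hz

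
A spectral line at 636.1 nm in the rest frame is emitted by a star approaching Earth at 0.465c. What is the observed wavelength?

384.4 nm

Relativistic Doppler for wavelength: λ' = λ₀ · √((1 − β)/(1 + β)).
λ' = 636.1 × √(0.5350/1.4650) = 636.1 × 0.60431 ≈ 384.4 nm.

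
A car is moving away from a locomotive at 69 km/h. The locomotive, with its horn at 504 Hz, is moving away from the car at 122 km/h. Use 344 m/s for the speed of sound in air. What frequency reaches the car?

433 Hz

122 km/h = 33.89 m/s; 69 km/h = 19.17 m/s.
General Doppler shift: f' = f · (v − v_o)/(v + v_s).
f' = 504 × (344 − 19.17)/(344 + 33.89) = 504 × 324.83/377.89 ≈ 433 Hz.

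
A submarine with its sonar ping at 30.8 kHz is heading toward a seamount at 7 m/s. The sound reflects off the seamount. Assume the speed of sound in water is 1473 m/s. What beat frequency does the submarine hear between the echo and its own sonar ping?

294 Hz

The seamount receives the sound from a moving source: f₁ = f₀ · v/(v − v_e) = 30.8 × 1473/1466 ≈ 30.947 kHz.
On the return leg the submarine is a moving observer: f₂ = f₁ · (v + v_e)/v = 30.947 × 1480/1473 ≈ 31.094 kHz.
Beat against the emitted tone (with f₀ = 30800 Hz): |f₂ − f₀| = 2v_e·f₀/(v − v_e) = 2 × 7 × 30800/1466 ≈ 294 Hz.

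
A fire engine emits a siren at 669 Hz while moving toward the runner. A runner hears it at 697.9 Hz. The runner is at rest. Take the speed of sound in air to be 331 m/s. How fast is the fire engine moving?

13.7 m/s

f' = f · v/(v − v_s) ⇒ v_s = v · |1 − f/f'|.
v_s = 331 × |1 − 669/697.9| = 331 × 0.04141 ≈ 13.7 m/s.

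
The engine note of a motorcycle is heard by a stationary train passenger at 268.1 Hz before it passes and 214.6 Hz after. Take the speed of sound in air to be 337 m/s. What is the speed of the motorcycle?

37 m/s

f₁/f₂ = (v + v_s)/(v − v_s), so v_s = v · (f₁ − f₂)/(f₁ + f₂).
v_s = 337 × (268.1 − 214.6)/(268.1 + 214.6) = 337 × 53.5/482.7 ≈ 37 m/s.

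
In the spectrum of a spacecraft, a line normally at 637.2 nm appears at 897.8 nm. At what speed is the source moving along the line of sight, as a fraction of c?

0.330c

λ'/λ₀ = 1.4090 > 1 (redshift), so the source is receding.
λ'/λ₀ = √((1 + β)/(1 − β)) for a receding source ⇒ β = (r² − 1)/(r² + 1) with r = λ'/λ₀.
β = (1.9852 − 1)/(1.9852 + 1) ≈ 0.330.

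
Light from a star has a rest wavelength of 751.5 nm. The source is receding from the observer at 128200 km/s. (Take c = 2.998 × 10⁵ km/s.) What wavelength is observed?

1186.8 nm

β = v/c = 128200/299800 = 0.4276.
Relativistic Doppler for wavelength: λ' = λ₀ · √((1 + β)/(1 − β)).
λ' = 751.5 × √(1.4276/0.5724) = 751.5 × 1.57929 ≈ 1186.8 nm.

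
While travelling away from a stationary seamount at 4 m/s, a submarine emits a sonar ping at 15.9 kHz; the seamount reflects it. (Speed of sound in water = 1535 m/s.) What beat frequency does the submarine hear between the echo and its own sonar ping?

The seamount receives the sound from a moving source: f₁ = f₀ · v/(v + v_e) = 15.9 × 1535/1539 ≈ 15.8587 kHz.
On the return leg the submarine is a moving observer: f₂ = f₁ · (v − v_e)/v = 15.8587 × 1531/1535 ≈ 15.8173 kHz.
Equivalently f₂ = f₀ · (v − v_e)/(v + v_e).
Beat against the emitted tone (with f₀ = 15900 Hz): |f₂ − f₀| = 2v_e·f₀/(v + v_e) = 2 × 4 × 15900/1539 ≈ 83 Hz.

83 Hz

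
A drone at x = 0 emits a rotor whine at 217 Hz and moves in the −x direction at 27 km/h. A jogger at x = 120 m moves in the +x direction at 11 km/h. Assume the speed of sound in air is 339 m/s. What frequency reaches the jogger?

27 km/h = 7.5 m/s; 11 km/h = 3.056 m/s.
The observer lies on the +x side, so the source is heading away from the observer and the observer is heading away from the source.
Both move, so f' = f · (v − v_o)/(v + v_s).
f' = 217 × (339 − 3.056)/(339 + 7.5) = 217 × 335.94/346.5 ≈ 210 Hz.

210 Hz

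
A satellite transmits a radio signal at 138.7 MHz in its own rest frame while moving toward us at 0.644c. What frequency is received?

Relativistic Doppler for frequency: f' = f₀ · √((1 + β)/(1 − β)).
f' = 138.7 × √(1.6440/0.3560) = 138.7 × 2.14895 ≈ 298.1 MHz.

298.1 MHz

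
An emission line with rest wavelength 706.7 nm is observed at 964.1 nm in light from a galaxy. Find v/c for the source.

λ'/λ₀ = 1.3642 > 1 (redshift), so the source is receding.
λ'/λ₀ = √((1 + β)/(1 − β)) for a receding source ⇒ β = (r² − 1)/(r² + 1) with r = λ'/λ₀.
β = (1.8611 − 1)/(1.8611 + 1) ≈ 0.301.

0.301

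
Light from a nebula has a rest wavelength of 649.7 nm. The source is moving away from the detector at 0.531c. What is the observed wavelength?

1173.9 nm

Relativistic Doppler for wavelength: λ' = λ₀ · √((1 + β)/(1 − β)).
λ' = 649.7 × √(1.5310/0.4690) = 649.7 × 1.80676 ≈ 1173.9 nm.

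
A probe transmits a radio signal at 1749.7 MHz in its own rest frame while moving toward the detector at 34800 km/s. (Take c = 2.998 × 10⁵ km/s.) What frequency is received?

β = v/c = 34800/299800 = 0.1161.
Relativistic Doppler for frequency: f' = f₀ · √((1 + β)/(1 − β)).
f' = 1749.7 × √(1.1161/0.8839) = 1749.7 × 1.12367 ≈ 1966.1 MHz.

1966.1 MHz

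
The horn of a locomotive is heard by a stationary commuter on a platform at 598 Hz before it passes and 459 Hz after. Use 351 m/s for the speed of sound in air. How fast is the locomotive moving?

f₁/f₂ = (v + v_s)/(v − v_s), so v_s = v · (f₁ − f₂)/(f₁ + f₂).
v_s = 351 × (598 − 459)/(598 + 459) = 351 × 139/1057 ≈ 46 m/s.

46 m/s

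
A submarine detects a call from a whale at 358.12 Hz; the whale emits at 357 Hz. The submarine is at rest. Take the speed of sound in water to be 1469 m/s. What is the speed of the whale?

f' > f, so the whale is approaching.
f' = f · v/(v − v_s) ⇒ v_s = v · |1 − f/f'|.
v_s = 1469 × |1 − 357/358.12| = 1469 × 0.003127 ≈ 4.6 m/s.

4.6 m/s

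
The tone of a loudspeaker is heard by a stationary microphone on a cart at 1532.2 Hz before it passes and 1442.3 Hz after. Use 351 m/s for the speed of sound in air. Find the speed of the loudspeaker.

10.6 m/s

f₁/f₂ = (v + v_s)/(v − v_s), so v_s = v · (f₁ − f₂)/(f₁ + f₂).
v_s = 351 × (1532.2 − 1442.3)/(1532.2 + 1442.3) = 351 × 89.9/2974.5 ≈ 10.6 m/s.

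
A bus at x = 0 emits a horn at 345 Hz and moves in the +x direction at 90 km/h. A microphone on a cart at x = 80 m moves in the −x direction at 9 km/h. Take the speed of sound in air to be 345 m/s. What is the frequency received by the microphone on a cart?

90 km/h = 25 m/s; 9 km/h = 2.5 m/s.
The observer lies on the +x side, so the source is heading toward the observer and the observer is heading toward the source.
General Doppler shift: f' = f · (v + v_o)/(v − v_s).
f' = 345 × (345 + 2.5)/(345 − 25) = 345 × 347.5/320 ≈ 375 Hz.

375 Hz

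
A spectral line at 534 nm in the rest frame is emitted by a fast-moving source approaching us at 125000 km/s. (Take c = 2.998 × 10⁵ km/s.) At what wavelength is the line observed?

342.5 nm

β = v/c = 125000/299800 = 0.4169.
Relativistic Doppler for wavelength: λ' = λ₀ · √((1 − β)/(1 + β)).
λ' = 534 × √(0.5831/1.4169) = 534 × 0.64147 ≈ 342.5 nm.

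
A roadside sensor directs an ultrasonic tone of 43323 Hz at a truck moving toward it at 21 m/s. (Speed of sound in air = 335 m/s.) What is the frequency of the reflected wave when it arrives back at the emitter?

49118 Hz

The truck first receives the wave as a moving observer: f₁ = f₀ · (v + u)/v = 43323 × (335 + 21)/335 ≈ 46039 Hz.
On reflection it acts as a source moving toward the stationary detector: f₂ = f₁ · v/(v − u) = 46039 × 335/314 ≈ 49118 Hz.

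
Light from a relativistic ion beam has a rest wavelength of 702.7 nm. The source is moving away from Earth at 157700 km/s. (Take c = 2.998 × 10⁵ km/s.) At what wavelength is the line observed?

1260.9 nm

β = v/c = 157700/299800 = 0.5260.
Relativistic Doppler for wavelength: λ' = λ₀ · √((1 + β)/(1 − β)).
λ' = 702.7 × √(1.5260/0.4740) = 702.7 × 1.79431 ≈ 1260.9 nm.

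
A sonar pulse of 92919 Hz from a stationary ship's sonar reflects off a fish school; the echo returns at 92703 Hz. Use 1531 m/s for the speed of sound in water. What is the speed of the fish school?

Double Doppler shift off a moving reflector: f₂ = f₀ · (v + u)/(v − u) (u > 0 toward emitter).
Rearranging, u = v · (f₂ − f₀)/(f₂ + f₀) = 1531 × -216/185622 ≈ -1.78 m/s.
So the fish school is moving at 1.78 m/s away from the emitter.

1.78 m/s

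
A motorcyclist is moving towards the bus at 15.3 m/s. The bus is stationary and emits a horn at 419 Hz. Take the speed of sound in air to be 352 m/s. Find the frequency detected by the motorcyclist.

Only the observer moves, toward the source, so f' = f · (v + v_o)/v.
f' = 419 × (352 + 15.3)/352 = 419 × 367.3/352 ≈ 437 Hz.

437 Hz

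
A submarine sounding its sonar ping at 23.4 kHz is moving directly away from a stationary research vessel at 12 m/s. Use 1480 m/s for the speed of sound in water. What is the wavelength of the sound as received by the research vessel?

Moving source, stationary observer: f' = f · v/(v + v_s) since the source is receding.
f' = 23.4 × 1480/(1480 + 12) ≈ 23.2 kHz.
λ' = v/f' = 1480/23211.8 ≈ 6.4 cm.

6.4 cm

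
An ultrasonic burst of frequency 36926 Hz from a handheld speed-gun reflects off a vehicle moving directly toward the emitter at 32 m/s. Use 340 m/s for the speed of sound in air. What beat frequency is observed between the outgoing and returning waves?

7673 Hz

The vehicle first receives the wave as a moving observer: f₁ = f₀ · (v + u)/v = 36926 × (340 + 32)/340 ≈ 40401 Hz.
The reflection then acts as a moving source: f₂ = f₁ · v/(v − u) ≈ 44599 Hz.
Equivalently f₂ = f₀ · (v + u)/(v − u).
Beat frequency: |f₂ − f₀| = 2u·f₀/(v − u) = 2 × 32 × 36926/308 ≈ 7673 Hz.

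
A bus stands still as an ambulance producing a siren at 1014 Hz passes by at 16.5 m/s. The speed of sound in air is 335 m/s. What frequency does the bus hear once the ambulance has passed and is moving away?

Receding: f₂ = f · v/(v + v_s) = 1014 × 335/351.5 ≈ 966 Hz.

966 Hz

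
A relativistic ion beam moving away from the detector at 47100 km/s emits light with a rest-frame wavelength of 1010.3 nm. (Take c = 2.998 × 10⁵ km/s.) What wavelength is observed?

1183.7 nm

β = v/c = 47100/299800 = 0.1571.
Relativistic Doppler for wavelength: λ' = λ₀ · √((1 + β)/(1 − β)).
λ' = 1010.3 × √(1.1571/0.8429) = 1010.3 × 1.17165 ≈ 1183.7 nm.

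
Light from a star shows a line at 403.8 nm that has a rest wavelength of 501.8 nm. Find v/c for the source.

0.214c

λ'/λ₀ = 0.8047 < 1 (blueshift), so the source is approaching.
λ'/λ₀ = √((1 − β)/(1 + β)) for an approaching source ⇒ β = (1 − r²)/(1 + r²) with r = λ'/λ₀.
β = (1 − 0.6475)/(1 + 0.6475) ≈ 0.214.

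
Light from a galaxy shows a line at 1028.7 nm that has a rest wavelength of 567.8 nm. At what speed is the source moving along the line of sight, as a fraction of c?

λ'/λ₀ = 1.8117 > 1 (redshift), so the source is receding.
λ'/λ₀ = √((1 + β)/(1 − β)) for a receding source ⇒ β = (r² − 1)/(r² + 1) with r = λ'/λ₀.
β = (3.2824 − 1)/(3.2824 + 1) ≈ 0.533.

0.533c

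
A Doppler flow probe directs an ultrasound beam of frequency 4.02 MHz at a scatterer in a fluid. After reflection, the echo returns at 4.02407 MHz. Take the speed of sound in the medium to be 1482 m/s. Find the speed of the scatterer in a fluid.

0.75 m/s

Double Doppler shift off a moving reflector: f₂ = f₀ · (v + u)/(v − u) (u > 0 toward emitter).
Rearranging, u = v · (f₂ − f₀)/(f₂ + f₀) = 1482 × 0.00407/8.04407 ≈ 0.75 m/s.
So the scatterer in a fluid is moving at 0.75 m/s toward the emitter.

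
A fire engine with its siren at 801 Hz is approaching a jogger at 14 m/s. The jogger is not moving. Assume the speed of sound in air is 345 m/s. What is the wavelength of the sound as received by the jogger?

41.3 cm

Moving source, stationary observer: f' = f · v/(v − v_s) since the source is approaching.
f' = 801 × 345/(345 − 14) ≈ 835 Hz.
λ' = v/f' = 345/834.879 ≈ 41.3 cm.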